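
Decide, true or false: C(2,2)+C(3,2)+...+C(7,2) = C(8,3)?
Hockey stick identity gives Σ = C(8,3) = 56; RHS C(8,3) = 56.

Answer: True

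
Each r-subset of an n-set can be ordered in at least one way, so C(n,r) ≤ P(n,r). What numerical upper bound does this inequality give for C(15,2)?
P(15,2) = 15·14 = 210, so C(15,2) ≤ 210. (The bound is loose by a factor of 2! = 2: C(15,2) = 210/2 = 105.)
Final answer: 210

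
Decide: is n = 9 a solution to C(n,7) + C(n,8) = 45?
Yes
C(9,7) + C(9,8) = 36 + 9 = 45, which equals 45.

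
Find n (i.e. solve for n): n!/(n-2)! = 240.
n!/(n-2)! = n×(n-1), a product of 2 consecutive integers ≈ (n−0.5)^2. 240^(1/2) + 0.5 ≈ 16.0; check n = 16: 16×15 = 240 ✓. So n = 16.
Final answer: 16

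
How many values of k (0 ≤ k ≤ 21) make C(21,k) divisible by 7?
18

Checking C(21,k) mod 7 for k = 0..21: divisible at k = 1, 2, 3, 4, 5, 6, 8, 9, 10, 11, 12, 13, 15, 16, 17, 18, 19, 20. That's 18 values.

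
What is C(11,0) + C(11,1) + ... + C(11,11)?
Sum of binomial coefficients = 2^11 = 2,048.
Final answer: 2,048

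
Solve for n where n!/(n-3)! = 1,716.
13
n!/(n-3)! = n×(n-1)×(n-2), a product of 3 consecutive integers ≈ (n−1)^3. 1,716^(1/3) + 1 ≈ 13.0; check n = 13: 13×12×11 = 1,716 ✓. So n = 13.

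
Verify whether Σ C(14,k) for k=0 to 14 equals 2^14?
Binomial theorem: Σ C(14,k) = (1+1)^14 = 2^14 = 16,384; RHS 2^14 = 16,384.

Answer: True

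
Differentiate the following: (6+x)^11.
11(6+x)^10

Reasoning: Using the power rule: d/dx (6+x)^11 = 11(6+x)^{10}.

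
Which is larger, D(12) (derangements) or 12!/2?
12!/2

Explanation: D(12) = (12-1)·[D(11) + D(10)] = 11·[14,684,570 + 1,334,961] = 176,214,841; 12!/2 = 479,001,600/2 = 239,500,800.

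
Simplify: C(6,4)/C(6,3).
C(n,k+1)/C(n,k) = (n−k)/(k+1). Here (6−3)/(3+1) = 3/4 = 3/4.

Answer: 3/4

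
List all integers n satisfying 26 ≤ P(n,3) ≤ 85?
P(4,3)=24; P(5,3)=60; P(6,3)=120. So valid n = 5.

Answer: 5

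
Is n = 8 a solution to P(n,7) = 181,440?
No

Working:
P(8,7) = 8·7·6·5·4·3·2 = 40,320, which does not equal 181,440.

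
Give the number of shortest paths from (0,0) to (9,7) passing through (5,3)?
3,920

Reasoning: To (5,3): C(8,5)=56. From there: C(8,4)=70. Total: 3,920.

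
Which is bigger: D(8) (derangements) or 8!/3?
D(8)

Working:
D(8) = (8-1)·[D(7) + D(6)] = 7·[1,854 + 265] = 14,833; 8!/3 = 40,320/3 = 13,440.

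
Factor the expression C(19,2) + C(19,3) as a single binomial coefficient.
By Pascal's identity: C(19,2) + C(19,3) = C(20,3) = 1,140.

Answer: C(20,3)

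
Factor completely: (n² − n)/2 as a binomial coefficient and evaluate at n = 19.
(n² − n)/2 = n(n−1)/2 = C(n,2). At n = 19: C(19,2) = 171.

Answer: C(n,2); C(19,2) = 171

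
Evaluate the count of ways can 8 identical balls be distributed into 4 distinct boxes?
165

C(8+4-1, 4-1) = C(11, 3) = 165.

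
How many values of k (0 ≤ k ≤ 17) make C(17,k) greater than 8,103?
6
Row 17 is unimodal and symmetric about k=17/2. C(17,5)=6,188 ≤ 8,103; C(17,6)=12,376 > 8,103; by symmetry C(17,k) > 8,103 for k = 6..11. That's 11 - 6 + 1 = 6 values.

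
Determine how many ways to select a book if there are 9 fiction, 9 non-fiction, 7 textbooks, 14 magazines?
39

By the addition principle: 9 + 9 + 7 + 14 = 39.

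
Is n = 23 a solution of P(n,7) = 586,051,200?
No

P(23,7) = 23·22·21·20·19·18·17 = 1,235,591,280, which does not equal 586,051,200.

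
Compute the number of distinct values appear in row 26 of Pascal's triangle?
14

Explanation: Row 26 has entries C(26,0)..C(26,26); by symmetry C(26,k)=C(26,26-k), giving 14 distinct values.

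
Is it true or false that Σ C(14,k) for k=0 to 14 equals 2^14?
True

Solution: Binomial theorem: Σ C(14,k) = (1+1)^14 = 2^14 = 16,384; RHS 2^14 = 16,384.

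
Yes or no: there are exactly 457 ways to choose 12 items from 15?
No

Explanation: C(15,12) = 455 ≠ 457.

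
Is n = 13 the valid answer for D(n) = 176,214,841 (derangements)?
No

D(13) = (13-1)·[D(12) + D(11)] = 12·[176,214,841 + 14,684,570] = 2,290,792,932, which does not equal 176,214,841.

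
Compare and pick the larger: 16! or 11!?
16!
16!=20,922,789,888,000, 11!=39,916,800. 16! > 11!.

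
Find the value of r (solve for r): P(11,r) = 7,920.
P(11,r) = 11·10·…·(11−r+1), a product of r factors. Multiplying down from 11: 11 = 11; 11·10 = 110; 11·10·9 = 990; 11·10·9·8 = 7,920 ✓ (4 factors). So r = 4.

Answer: 4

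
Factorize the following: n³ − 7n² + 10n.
n(n − 2)(n − 5)

Reasoning: n³ − 7n² + 10n = n(n² − 7n + 10) = n(n − 2)(n − 5).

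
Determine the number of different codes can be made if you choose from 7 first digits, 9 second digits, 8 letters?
504

Reasoning: By the multiplication principle: 7 × 9 × 8 = 504.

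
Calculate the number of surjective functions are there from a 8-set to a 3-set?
5,796

Reasoning: Onto functions = 3! × S(8,3)
First compute S(8,3) via recurrence:
Using the Stirling recurrence: S(n,k) = k·S(n-1,k) + S(n-1,k-1)
S(8,3) = 3·S(7,3) + S(7,2)
         = 3·301 + 63
         = 903 + 63
         = 966
Then: 6 × 966 = 5,796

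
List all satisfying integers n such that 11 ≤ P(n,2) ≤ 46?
P(3,2)=6; P(4,2)=12; P(5,2)=20; P(6,2)=30; P(7,2)=42; P(8,2)=56. So valid n = 4, 5, 6, 7.

Answer: 4, 5, 6, 7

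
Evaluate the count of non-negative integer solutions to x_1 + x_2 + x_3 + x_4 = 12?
455

Reasoning: C(12+4-1, 4-1) = 455.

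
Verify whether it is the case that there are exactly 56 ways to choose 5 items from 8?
True

C(8,5) = 56.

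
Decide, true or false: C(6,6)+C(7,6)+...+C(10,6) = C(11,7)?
True

Working:
Hockey stick identity gives Σ = C(11,7) = 330; RHS C(11,7) = 330.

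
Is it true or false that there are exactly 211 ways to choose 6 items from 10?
False

Solution: C(10,6) = 210 ≠ 211.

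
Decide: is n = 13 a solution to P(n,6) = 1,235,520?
Yes

Reasoning: P(13,6) = 13·12·11·10·9·8 = 1,235,520, which equals 1,235,520.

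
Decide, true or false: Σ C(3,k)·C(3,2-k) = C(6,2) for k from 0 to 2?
True

Solution: Vandermonde's identity gives C(6,2) = 15; RHS C(6,2) = 15.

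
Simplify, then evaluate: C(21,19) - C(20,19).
190

Solution: C(21,19) - C(20,19) = C(20,18) = 190.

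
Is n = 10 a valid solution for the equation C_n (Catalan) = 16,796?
Yes

Working:
C_10 = C(20,10)/(10+1) = 184,756/11 = 16,796, which equals 16,796.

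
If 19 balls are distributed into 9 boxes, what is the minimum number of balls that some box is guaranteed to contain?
3

Pigeonhole: ⌈19/9⌉ = 3.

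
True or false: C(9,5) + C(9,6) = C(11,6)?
False
Pascal's identity gives C(10,6) = 210, whereas C(11,6) = 462.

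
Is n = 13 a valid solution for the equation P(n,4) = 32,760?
No
P(13,4) = 13·12·11·10 = 17,160, which does not equal 32,760.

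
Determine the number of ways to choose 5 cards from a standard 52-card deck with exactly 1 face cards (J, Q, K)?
1,096,680

Solution: 12 face cards and 40 non-face cards: C(12,1) × C(40,4) = 12 × 91,390 = 1,096,680.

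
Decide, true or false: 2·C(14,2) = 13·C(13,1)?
False

Reasoning: Absorption identity k·C(n,k) = n·C(n-1,k-1). LHS = 2·91 = 182; RHS = 13·13 = 169.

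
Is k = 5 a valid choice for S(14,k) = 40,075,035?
Yes

Working:
S(14,5) = 5·S(13,5) + S(13,4) = 5·7,508,501 + 2,532,530 = 40,075,035, which equals 40,075,035.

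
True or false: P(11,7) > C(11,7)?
P(11,7) = 1,663,200 and C(11,7) = 330; P(n,r) = r! × C(n,r) so P > C whenever r ≥ 2.

Answer: True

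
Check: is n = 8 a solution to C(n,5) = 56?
Yes

Solution: C(8,5) = 8·7·6·5·4/5! = 6,720/120 = 56, which equals 56.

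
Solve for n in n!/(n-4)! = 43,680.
n!/(n-4)! = n×(n-1)×(n-2)×(n-3), a product of 4 consecutive integers ≈ (n−1.5)^4. 43,680^(1/4) + 1.5 ≈ 16.0; check n = 16: 16×15×14×13 = 43,680 ✓. So n = 16.

Answer: 16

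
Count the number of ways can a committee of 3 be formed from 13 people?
286

C(13,3) = 13! / (3! × (13-3)!)
         = 13! / (3! × 10!)
         = 286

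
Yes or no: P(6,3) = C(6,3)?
No

Reasoning: P(6,3) = 120 but C(6,3) = 20; they differ by a factor of 3! = 6, so the statement does not hold.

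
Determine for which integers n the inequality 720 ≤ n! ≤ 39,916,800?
6, 7, 8, 9, 10, 11

n! is strictly increasing; 6! = 720 and 11! = 39,916,800, so valid n = 6, 7, 8, 9, 10, 11.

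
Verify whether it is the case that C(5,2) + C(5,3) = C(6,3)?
True

Explanation: Pascal's identity: LHS = 10 + 10 = 20; RHS = C(6,3) = 20. Both sides agree, so the statement holds.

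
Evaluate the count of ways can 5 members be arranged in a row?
120

Working:
Arrangements of 5 distinct objects: 5! = 120.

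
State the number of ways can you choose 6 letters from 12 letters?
924

Solution: C(12,6) = 12! / (6! × (12-6)!)
         = 12! / (6! × 6!)
         = 924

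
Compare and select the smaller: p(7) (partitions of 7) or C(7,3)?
p(7)

Explanation: Pentagonal recurrence p(n) = p(n−1) + p(n−2) − p(n−5) − p(n−7) + …: p(7) = p(6) + p(5) − p(2) − p(0) = 11 + 7 − 2 − 1 = 15; C(7,3) = 35.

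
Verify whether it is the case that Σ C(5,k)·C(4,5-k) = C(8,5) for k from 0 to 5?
Vandermonde's identity gives C(9,5) = 126; RHS C(8,5) = 56.
Final answer: False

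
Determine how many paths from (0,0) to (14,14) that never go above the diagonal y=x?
Counted by the Catalan number C_14: C_14 = C(28,14)/(14+1) = 40,116,600/15 = 2,674,440.

Answer: 2,674,440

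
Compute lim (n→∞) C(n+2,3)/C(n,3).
Both numerator and denominator grow as n^3/3! for large n, so the ratio → 1.

Answer: 1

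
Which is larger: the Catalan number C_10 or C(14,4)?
C_10

Solution: C_10 = C(20,10)/(10+1) = 184,756/11 = 16,796; C(14,4) = 1,001.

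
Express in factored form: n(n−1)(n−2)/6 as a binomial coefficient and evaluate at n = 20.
n(n−1)(n−2)/6 = n!/(3!(n−3)!) = C(n,3). At n = 20: C(20,3) = 1,140.

Answer: C(n,3); C(20,3) = 1,140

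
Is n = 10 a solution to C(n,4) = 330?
No

Solution: C(10,4) = 10·9·8·7/4! = 5,040/24 = 210, which does not equal 330.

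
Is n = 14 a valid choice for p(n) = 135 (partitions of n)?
Yes

Reasoning: Pentagonal recurrence p(n) = p(n−1) + p(n−2) − p(n−5) − p(n−7) + …: p(14) = p(13) + p(12) − p(9) − p(7) + p(2) = 101 + 77 − 30 − 15 + 2 = 135, which equals 135.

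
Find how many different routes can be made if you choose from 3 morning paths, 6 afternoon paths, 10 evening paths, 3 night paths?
By the multiplication principle: 3 × 6 × 10 × 3 = 540.
Final answer: 540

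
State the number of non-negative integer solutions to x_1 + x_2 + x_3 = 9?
C(9+3-1, 3-1) = 55.
Final answer: 55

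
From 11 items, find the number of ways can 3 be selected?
165

Working:
C(11,3) = 11! / (3! × (11-3)!)
         = 11! / (3! × 8!)
         = 165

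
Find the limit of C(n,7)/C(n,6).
∞

Working:
C(n,7)/C(n,6) = (n-6)/7 → ∞ as n → ∞.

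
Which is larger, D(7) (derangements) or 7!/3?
D(7) = (7-1)·[D(6) + D(5)] = 6·[265 + 44] = 1,854; 7!/3 = 5,040/3 = 1,680.
Final answer: D(7)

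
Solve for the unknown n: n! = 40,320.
8
n! is strictly increasing. 6! = 720, 7! = 5,040, 8! = 40,320 ✓. So n = 8.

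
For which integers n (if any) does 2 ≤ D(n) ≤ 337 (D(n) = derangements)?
3, 4, 5, 6

Using D(n) = (n−1)[D(n−1) + D(n−2)] with D(1)=0, D(2)=1: D(2)=1; D(3)=2; D(4)=9; D(5)=44; D(6)=265; D(7)=1,854. So valid n = 3, 4, 5, 6.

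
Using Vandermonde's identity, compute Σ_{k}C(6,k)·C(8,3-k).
364

Reasoning: = C(6+8,3) = C(14,3) = 364.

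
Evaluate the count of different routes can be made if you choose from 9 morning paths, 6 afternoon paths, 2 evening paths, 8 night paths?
864

Reasoning: By the multiplication principle: 9 × 6 × 2 × 8 = 864.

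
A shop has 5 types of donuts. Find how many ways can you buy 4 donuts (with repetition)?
70

Working:
Stars and bars: C(4+5-1, 4) = C(8, 4) = 70.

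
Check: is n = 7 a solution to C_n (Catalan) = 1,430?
No

Explanation: C_7 = C(14,7)/(7+1) = 3,432/8 = 429, which does not equal 1,430.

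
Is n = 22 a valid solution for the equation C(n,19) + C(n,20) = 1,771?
Yes

Reasoning: C(22,19) + C(22,20) = 1,540 + 231 = 1,771, which equals 1,771.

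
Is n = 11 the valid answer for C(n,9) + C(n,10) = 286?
No

Working:
C(11,9) + C(11,10) = 55 + 11 = 66, which does not equal 286.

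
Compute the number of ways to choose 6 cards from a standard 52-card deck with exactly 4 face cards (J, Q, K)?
386,100

Explanation: 12 face cards and 40 non-face cards: C(12,4) × C(40,2) = 495 × 780 = 386,100.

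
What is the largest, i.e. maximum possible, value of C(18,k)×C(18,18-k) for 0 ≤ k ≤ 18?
2,363,904,400

Working:
C(18,k)·C(18,18-k) = C(18,k)², maximised at the centre k = 9: C(18,9)² = 2,363,904,400.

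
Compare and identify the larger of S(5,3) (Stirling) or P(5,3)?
S(5,3) = 3·S(4,3) + S(4,2) = 3·6 + 7 = 25; P(5,3) = 60.

Answer: P(5,3)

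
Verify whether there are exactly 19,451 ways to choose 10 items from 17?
False

Working:
C(17,10) = 19,448 ≠ 19451.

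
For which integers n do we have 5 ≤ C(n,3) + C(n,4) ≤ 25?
C(3,3)+C(3,4)=1; C(4,3)+C(4,4)=5; C(5,3)+C(5,4)=15; C(6,3)+C(6,4)=35. So valid n = 4, 5.
Final answer: 4, 5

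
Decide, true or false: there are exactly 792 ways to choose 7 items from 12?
True

Working:
C(12,7) = 792.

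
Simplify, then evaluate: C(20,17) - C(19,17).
969

Explanation: C(20,17) - C(19,17) = C(19,16) = 969.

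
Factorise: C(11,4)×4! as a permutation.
P(11,4)

Explanation: C(11,4)×4! = [11!/(4!(7)!)]×4! = 11!/(7)! = P(11,4) = 7,920.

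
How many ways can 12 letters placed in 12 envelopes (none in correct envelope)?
176,214,841

Reasoning: Using D(n) = (n-1)[D(n-1) + D(n-2)]:
D(12) = (12-1) × [D(11) + D(10)]
      = 11 × [14684570 + 1334961]
      = 11 × 16019531
      = 176,214,841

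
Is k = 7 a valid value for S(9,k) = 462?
Yes

Explanation: S(9,7) = 7·S(8,7) + S(8,6) = 7·28 + 266 = 462, which equals 462.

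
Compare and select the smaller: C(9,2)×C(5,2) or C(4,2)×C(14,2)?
C(9,2)×C(5,2)=360, C(4,2)×C(14,2)=546.
Final answer: C(9,2)×C(5,2)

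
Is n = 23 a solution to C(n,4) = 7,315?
No

C(23,4) = 23·22·21·20/4! = 212,520/24 = 8,855, which does not equal 7,315.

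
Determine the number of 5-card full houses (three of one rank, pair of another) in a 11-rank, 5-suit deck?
11,000

Working:
Triple rank: 11. Triple suits: C(5,3)=10. Pair rank: 10. Pair suits: C(5,2)=10. Total: 11,000.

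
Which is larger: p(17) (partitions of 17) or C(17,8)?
Pentagonal recurrence p(n) = p(n−1) + p(n−2) − p(n−5) − p(n−7) + …: p(17) = p(16) + p(15) − p(12) − p(10) + p(5) + p(2) = 231 + 176 − 77 − 42 + 7 + 2 = 297; C(17,8) = 24,310.
Final answer: C(17,8)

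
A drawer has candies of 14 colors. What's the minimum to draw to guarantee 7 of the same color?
Worst case: 6 of each = 84. One more: 85.
Final answer: 85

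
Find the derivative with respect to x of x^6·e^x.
(6x^5 + x^6)e^x

Reasoning: Product rule: d/dx[x^6]·e^x + x^6·d/dx[e^x] = 6x^{5}e^x + x^6e^x.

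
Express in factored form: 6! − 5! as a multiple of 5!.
6! − 5! = 6·5! − 5! = (6 − 1)·5! = 5 × 5! = 600.
Final answer: 5 × 5! = 600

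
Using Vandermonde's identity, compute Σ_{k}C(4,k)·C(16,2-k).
190

Solution: = C(4+16,2) = C(20,2) = 190.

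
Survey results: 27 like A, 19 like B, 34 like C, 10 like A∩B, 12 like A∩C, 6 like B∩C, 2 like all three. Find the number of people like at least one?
54

Solution: |A∪B∪C| = 27+19+34-10-12-6+2 = 54.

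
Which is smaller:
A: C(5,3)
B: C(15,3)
A

Working:
A=C(5,3)=10, B=C(15,3)=455.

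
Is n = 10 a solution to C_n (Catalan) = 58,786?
No

Working:
C_10 = C(20,10)/(10+1) = 184,756/11 = 16,796, which does not equal 58,786.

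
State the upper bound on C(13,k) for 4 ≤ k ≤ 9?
1,716

C(13,k) is maximised at the centre of the row: C(13,6) = 1,716.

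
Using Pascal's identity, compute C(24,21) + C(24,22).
2,300

Working:
C(24,21) + C(24,22) = C(25,22) = 2,300.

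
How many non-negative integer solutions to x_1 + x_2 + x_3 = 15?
C(15+3-1, 3-1) = 136.

Answer: 136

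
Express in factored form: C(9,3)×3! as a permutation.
P(9,3)

Reasoning: C(9,3)×3! = [9!/(3!(6)!)]×3! = 9!/(6)! = P(9,3) = 504.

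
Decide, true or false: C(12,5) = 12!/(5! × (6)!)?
False

Explanation: The correct denominator is 5!×7!, giving C(12,5) = 792; the stated RHS is 12!/(5!×6!) = 5,544 ≠ 792, so the statement does not hold.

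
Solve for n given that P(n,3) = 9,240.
22

Working:
P(n,3) = n(n−1)(n−2) is increasing in n; n(n−1)(n−2) ≈ (n−1)^3 = 9,240 gives n ≈ 22.0. Check: P(20,3) = 6,840, P(21,3) = 7,980, P(22,3) = 9,240 ✓. So n = 22.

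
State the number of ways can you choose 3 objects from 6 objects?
20

Working:
C(6,3) = 6! / (3! × (6-3)!)
         = 6! / (3! × 3!)
         = 20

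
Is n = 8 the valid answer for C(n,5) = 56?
Yes

Solution: C(8,5) = 8·7·6·5·4/5! = 6,720/120 = 56, which equals 56.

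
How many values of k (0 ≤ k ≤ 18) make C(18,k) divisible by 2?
15

Checking C(18,k) mod 2 for k = 0..18: divisible at k = 1, 3, 4, 5, 6, 7, 8, 9, 10, 11, 12, 13, 14, 15, 17. That's 15 values.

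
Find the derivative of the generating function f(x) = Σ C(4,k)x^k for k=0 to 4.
Σ k·C(4,k)x^(k-1) for k=1 to 4

Explanation: Term-by-term differentiation gives Σ k·C(4,k)x^{k-1} for k=1 to 4.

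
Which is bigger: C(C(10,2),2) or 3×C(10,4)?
C(C(10,2),2)=990, 3×C(10,4)=630.
Final answer: C(C(10,2),2)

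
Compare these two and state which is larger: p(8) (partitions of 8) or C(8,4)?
C(8,4)

Working:
Pentagonal recurrence p(n) = p(n−1) + p(n−2) − p(n−5) − p(n−7) + …: p(8) = p(7) + p(6) − p(3) − p(1) = 15 + 11 − 3 − 1 = 22; C(8,4) = 70.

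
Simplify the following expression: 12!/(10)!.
132

Solution: This equals 12×11 = 132.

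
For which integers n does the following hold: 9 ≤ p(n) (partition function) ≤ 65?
Tabulating p(n) via p(n) = p(n−1) + p(n−2) − p(n−5) − p(n−7) + …: p(5)=7; p(6)=11; p(7)=15; p(8)=22; p(9)=30; p(10)=42; p(11)=56; p(12)=77. So valid n = 6, 7, 8, 9, 10, 11.

Answer: 6, 7, 8, 9, 10, 11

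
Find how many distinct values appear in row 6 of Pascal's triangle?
4

Working:
Row 6 has entries C(6,0)..C(6,6); by symmetry C(6,k)=C(6,6-k), giving 4 distinct values.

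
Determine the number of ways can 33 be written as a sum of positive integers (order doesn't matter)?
10,143

Pentagonal recurrence p(n) = p(n−1) + p(n−2) − p(n−5) − p(n−7) + …: p(33) = p(32) + p(31) − p(28) − p(26) + p(21) + p(18) − p(11) − p(7) = 8,349 + 6,842 − 3,718 − 2,436 + 792 + 385 − 56 − 15 = 10,143.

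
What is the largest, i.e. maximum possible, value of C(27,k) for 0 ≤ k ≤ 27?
20,058,300

Reasoning: Maximum at k = 13 or k = 14: C(27,13) = 20,058,300.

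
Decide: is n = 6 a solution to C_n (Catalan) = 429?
No

Solution: C_6 = C(12,6)/(6+1) = 924/7 = 132, which does not equal 429.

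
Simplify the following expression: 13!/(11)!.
156
This equals 13×12 = 156.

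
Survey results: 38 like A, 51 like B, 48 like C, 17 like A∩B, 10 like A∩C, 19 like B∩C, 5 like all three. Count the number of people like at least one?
96

Working:
|A∪B∪C| = 38+51+48-17-10-19+5 = 96.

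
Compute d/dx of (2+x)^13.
13(2+x)^12

Explanation: Using the power rule: d/dx (2+x)^13 = 13(2+x)^{12}.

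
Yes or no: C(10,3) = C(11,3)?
LHS = C(10,3) = 120; RHS = C(11,3) = 165. 120 ≠ 165, so the statement does not hold.
Final answer: No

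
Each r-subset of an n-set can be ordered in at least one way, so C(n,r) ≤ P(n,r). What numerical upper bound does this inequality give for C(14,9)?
726,485,760

Reasoning: P(14,9) = 14·13·12·11·10·9·8·7·6 = 726,485,760, so C(14,9) ≤ 726,485,760. (The bound is loose by a factor of 9! = 362,880: C(14,9) = 726,485,760/362,880 = 2,002.)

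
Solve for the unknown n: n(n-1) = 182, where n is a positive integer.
14

Reasoning: n² − n − 182 = 0, so n = (1 ± √(1 + 4·182))/2 = (1 ± √729)/2 = (1 ± 27)/2, i.e. n = 14 or n = -13. Taking the positive root, n = 14 (check: 14×13 = 182).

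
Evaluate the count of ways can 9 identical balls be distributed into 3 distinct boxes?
55

C(9+3-1, 3-1) = C(11, 2) = 55.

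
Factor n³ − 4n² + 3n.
n(n − 1)(n − 3)

Solution: n³ − 4n² + 3n = n(n² − 4n + 3) = n(n − 1)(n − 3).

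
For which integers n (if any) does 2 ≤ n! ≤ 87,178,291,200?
n! is strictly increasing; 2! = 2 and 14! = 87,178,291,200, so valid n = 2, 3, 4, 5, 6, 7, 8, 9, 10, 11, 12, 13, 14.

Answer: 2, 3, 4, 5, 6, 7, 8, 9, 10, 11, 12, 13, 14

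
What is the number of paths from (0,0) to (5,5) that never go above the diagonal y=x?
42

Reasoning: Counted by the Catalan number C_5: C_5 = C(10,5)/(5+1) = 252/6 = 42.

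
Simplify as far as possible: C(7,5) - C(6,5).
15

Solution: C(7,5) - C(6,5) = C(6,4) = 15.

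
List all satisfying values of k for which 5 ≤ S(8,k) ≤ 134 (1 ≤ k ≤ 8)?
2, 7

Working:
S(8,1)=1; S(8,2)=127; S(8,3)=966; S(8,4)=1,701; S(8,5)=1,050; S(8,6)=266; S(8,7)=28; S(8,8)=1. So valid k = 2, 7.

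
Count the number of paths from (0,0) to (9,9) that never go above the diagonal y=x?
4,862

Solution: Counted by the Catalan number C_9: C_9 = C(18,9)/(9+1) = 48,620/10 = 4,862.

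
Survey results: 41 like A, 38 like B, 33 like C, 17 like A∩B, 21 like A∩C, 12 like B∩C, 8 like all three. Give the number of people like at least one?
|A∪B∪C| = 41+38+33-17-21-12+8 = 70.
Final answer: 70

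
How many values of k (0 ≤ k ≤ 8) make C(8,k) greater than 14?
Row 8 is unimodal and symmetric about k=8/2. C(8,1)=8 ≤ 14; C(8,2)=28 > 14; by symmetry C(8,k) > 14 for k = 2..6. That's 6 - 2 + 1 = 5 values.
Final answer: 5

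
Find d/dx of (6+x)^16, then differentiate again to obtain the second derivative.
240(6+x)^14
First derivative: 16(6+x)^{15}. Second derivative: 16·15·(6+x)^{14} = 240(6+x)^{14}.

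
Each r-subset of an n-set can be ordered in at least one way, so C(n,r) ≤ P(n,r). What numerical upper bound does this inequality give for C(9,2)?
72

Reasoning: P(9,2) = 9·8 = 72, so C(9,2) ≤ 72. (The bound is loose by a factor of 2! = 2: C(9,2) = 72/2 = 36.)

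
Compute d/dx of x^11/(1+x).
(11x^10(1+x) - x^11)/(1+x)²
Quotient rule: [11x^{10}(1+x) - x^11]/(1+x)².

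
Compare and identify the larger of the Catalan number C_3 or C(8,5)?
C(8,5)

Explanation: C_3 = C(6,3)/(3+1) = 20/4 = 5; C(8,5) = 56.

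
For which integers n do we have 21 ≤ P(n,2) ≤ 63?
P(5,2)=20; P(6,2)=30; P(7,2)=42; P(8,2)=56; P(9,2)=72. So valid n = 6, 7, 8.
Final answer: 6, 7, 8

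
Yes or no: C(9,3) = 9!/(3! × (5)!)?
No
The correct denominator is 3!×6!, giving C(9,3) = 84; the stated RHS is 9!/(3!×5!) = 504 ≠ 84, so the statement does not hold.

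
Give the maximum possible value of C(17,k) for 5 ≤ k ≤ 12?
24,310

Working:
C(17,k) is maximised at the centre of the row: C(17,8) = 24,310.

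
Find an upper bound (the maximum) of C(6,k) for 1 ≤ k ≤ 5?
20

Working:
C(6,k) is maximised at the centre of the row: C(6,3) = 20.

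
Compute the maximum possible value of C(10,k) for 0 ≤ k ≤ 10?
Maximum at k = 5: C(10,5) = 252.

Answer: 252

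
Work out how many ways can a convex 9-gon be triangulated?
429

Solution: Using the Catalan number formula: C_n = C(2n, n) / (n+1)
C_7 = C(14, 7) / (7+1)
     = 3432 / 8
     = 429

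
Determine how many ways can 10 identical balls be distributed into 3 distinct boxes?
66
C(10+3-1, 3-1) = C(12, 2) = 66.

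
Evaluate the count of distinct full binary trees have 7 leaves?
132
Using the Catalan number formula: C_n = C(2n, n) / (n+1)
C_6 = C(12, 6) / (6+1)
     = 924 / 7
     = 132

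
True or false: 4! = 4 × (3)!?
By definition n! = n × (n-1)!, so 4! = 4 × 3!.

Answer: True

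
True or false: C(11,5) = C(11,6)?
True

Solution: C(11,5) = C(11,11-5) by the symmetry property; both equal 462.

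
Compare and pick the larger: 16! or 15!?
16!=20,922,789,888,000, 15!=1,307,674,368,000. 16! > 15!.

Answer: 16!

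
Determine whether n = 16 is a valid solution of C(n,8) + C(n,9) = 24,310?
Yes

Explanation: C(16,8) + C(16,9) = 12,870 + 11,440 = 24,310, which equals 24,310.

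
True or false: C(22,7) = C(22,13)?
False

Explanation: C(22,7) = 170,544 but C(22,13) = 497,420; symmetry gives C(22,7) = C(22,15), not C(22,13).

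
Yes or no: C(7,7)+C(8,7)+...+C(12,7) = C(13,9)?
Hockey stick identity gives Σ = C(13,8) = 1,287; RHS C(13,9) = 715.

Answer: No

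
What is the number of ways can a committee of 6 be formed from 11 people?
C(11,6) = 11! / (6! × (11-6)!)
         = 11! / (6! × 5!)
         = 462
Final answer: 462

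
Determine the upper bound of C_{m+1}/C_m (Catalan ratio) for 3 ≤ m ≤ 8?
C_{m+1}/C_m = 2(2m+1)/(m+2), which increases with m. Maximum at m = 8: 2·17/10 = 17/5.

Answer: 17/5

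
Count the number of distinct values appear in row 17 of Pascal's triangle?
9

Solution: Row 17 has entries C(17,0)..C(17,17); by symmetry C(17,k)=C(17,17-k), giving 9 distinct values.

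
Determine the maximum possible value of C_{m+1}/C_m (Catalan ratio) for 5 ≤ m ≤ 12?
C_{m+1}/C_m = 2(2m+1)/(m+2), which increases with m. Maximum at m = 12: 2·25/14 = 25/7.

Answer: 25/7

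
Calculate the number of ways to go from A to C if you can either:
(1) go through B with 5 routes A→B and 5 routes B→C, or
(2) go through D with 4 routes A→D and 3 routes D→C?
Route via B: 5×5=25. Route via D: 4×3=12. Total: 37.

Answer: 37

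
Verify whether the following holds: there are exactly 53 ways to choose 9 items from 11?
False
C(11,9) = 55 ≠ 53.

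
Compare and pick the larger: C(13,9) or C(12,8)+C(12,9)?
Equal

Solution: By Pascal's identity: C(13,9) = C(12,8)+C(12,9) = 715. Equal.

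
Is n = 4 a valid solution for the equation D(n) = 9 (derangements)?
D(4) = (4-1)·[D(3) + D(2)] = 3·[2 + 1] = 9, which equals 9.

Answer: Yes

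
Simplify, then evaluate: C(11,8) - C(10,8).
120

Solution: C(11,8) - C(10,8) = C(10,7) = 120.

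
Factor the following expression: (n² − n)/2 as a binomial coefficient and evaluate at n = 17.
C(n,2); C(17,2) = 136

Working:
(n² − n)/2 = n(n−1)/2 = C(n,2). At n = 17: C(17,2) = 136.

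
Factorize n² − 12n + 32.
(n − 4)(n − 8)
Seek roots whose sum is 12 and product is 32: (4, 8). So n² − 12n + 32 = (n − 4)(n − 8).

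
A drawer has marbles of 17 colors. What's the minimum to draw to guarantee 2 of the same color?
18

Reasoning: Worst case: 1 of each = 17. One more: 18.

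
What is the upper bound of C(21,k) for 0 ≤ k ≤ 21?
352,716

Solution: Maximum at k = 10 or k = 11: C(21,10) = 352,716.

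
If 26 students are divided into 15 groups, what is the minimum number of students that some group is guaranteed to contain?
2

Pigeonhole: ⌈26/15⌉ = 2.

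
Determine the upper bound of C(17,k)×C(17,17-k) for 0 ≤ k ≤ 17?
590,976,100

Solution: C(17,k)·C(17,17-k) = C(17,k)², maximised at the centre k = 8: C(17,8)² = 590,976,100.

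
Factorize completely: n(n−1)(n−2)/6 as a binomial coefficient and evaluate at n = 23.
C(n,3); C(23,3) = 1,771

Explanation: n(n−1)(n−2)/6 = n!/(3!(n−3)!) = C(n,3). At n = 23: C(23,3) = 1,771.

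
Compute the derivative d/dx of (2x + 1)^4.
8(2x + 1)^3

Reasoning: Chain rule: 4(2x+1)^{3} × 2 = 8(2x+1)^{3}.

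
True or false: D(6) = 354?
Derangements of 6 elements: D(6) = (6-1)·[D(5) + D(4)] = 5·[44 + 9] = 265.

Answer: False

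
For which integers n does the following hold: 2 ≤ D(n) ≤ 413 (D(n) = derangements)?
3, 4, 5, 6

Using D(n) = (n−1)[D(n−1) + D(n−2)] with D(1)=0, D(2)=1: D(2)=1; D(3)=2; D(4)=9; D(5)=44; D(6)=265; D(7)=1,854. So valid n = 3, 4, 5, 6.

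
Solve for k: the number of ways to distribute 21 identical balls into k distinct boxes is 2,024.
4

Reasoning: Stars and bars: the count is C(21+k−1, k−1), increasing in k. k=2: C(22,1) = 22, k=3: C(23,2) = 253, k=4: C(24,3) = 2,024 ✓. So k = 4.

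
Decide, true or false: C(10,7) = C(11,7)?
False

LHS = C(10,7) = 120; RHS = C(11,7) = 330. 120 ≠ 330, so the statement does not hold.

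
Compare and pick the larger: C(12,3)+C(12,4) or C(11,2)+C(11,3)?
C(12,3)+C(12,4)

Solution: First=715, Second=220.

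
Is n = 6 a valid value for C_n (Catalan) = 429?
No

Reasoning: C_6 = C(12,6)/(6+1) = 924/7 = 132, which does not equal 429.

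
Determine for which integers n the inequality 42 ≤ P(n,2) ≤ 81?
7, 8, 9

Explanation: P(6,2)=30; P(7,2)=42; P(8,2)=56; P(9,2)=72; P(10,2)=90. So valid n = 7, 8, 9.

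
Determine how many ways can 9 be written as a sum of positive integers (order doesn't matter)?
30

Working:
Pentagonal recurrence p(n) = p(n−1) + p(n−2) − p(n−5) − p(n−7) + …: p(9) = p(8) + p(7) − p(4) − p(2) = 22 + 15 − 5 − 2 = 30.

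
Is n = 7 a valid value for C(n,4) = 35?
Yes
C(7,4) = 7·6·5·4/4! = 840/24 = 35, which equals 35.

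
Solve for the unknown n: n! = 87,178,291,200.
14

Explanation: n! is strictly increasing. 12! = 479,001,600, 13! = 6,227,020,800, 14! = 87,178,291,200 ✓. So n = 14.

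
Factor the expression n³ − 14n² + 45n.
n(n − 5)(n − 9)

Working:
n³ − 14n² + 45n = n(n² − 14n + 45) = n(n − 5)(n − 9).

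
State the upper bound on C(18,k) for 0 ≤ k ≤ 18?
48,620

Maximum at k = 9: C(18,9) = 48,620.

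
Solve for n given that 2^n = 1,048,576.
20

1,048,576 = 1,024 × 1,024 = 2^10 × 2^10 = 2^20, so n = 20.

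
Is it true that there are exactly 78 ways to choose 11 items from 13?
C(13,11) = 78.
Final answer: True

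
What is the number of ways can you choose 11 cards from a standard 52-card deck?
C(52,11) = 60,403,728,840.

Answer: 60,403,728,840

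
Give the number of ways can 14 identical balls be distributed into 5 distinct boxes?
3,060

Reasoning: C(14+5-1, 5-1) = C(18, 4) = 3,060.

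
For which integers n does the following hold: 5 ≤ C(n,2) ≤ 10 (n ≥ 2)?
C(3,2)=3; C(4,2)=6; C(5,2)=10; C(6,2)=15. So valid n = 4, 5.
Final answer: 4, 5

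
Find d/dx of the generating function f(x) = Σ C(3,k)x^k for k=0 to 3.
Σ k·C(3,k)x^(k-1) for k=1 to 3
Term-by-term differentiation gives Σ k·C(3,k)x^{k-1} for k=1 to 3.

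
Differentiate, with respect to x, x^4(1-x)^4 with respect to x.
Product rule: 4x^{3}(1-x)^{4} + x^4·(-4)(1-x)^{3}.
Final answer: 4x^3(1-x)^4 - 4x^4(1-x)^3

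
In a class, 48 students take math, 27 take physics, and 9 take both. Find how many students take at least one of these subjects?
66

Solution: |A∪B| = |A|+|B|-|A∩B| = 48+27-9 = 66.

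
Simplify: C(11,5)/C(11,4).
7/5

Reasoning: C(n,k+1)/C(n,k) = (n−k)/(k+1). Here (11−4)/(4+1) = 7/5 = 7/5.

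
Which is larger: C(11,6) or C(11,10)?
C(11,6)

Explanation: C(11,6)=462, C(11,10)=11.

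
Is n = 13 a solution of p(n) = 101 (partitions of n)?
Yes

Reasoning: Pentagonal recurrence p(n) = p(n−1) + p(n−2) − p(n−5) − p(n−7) + …: p(13) = p(12) + p(11) − p(8) − p(6) + p(1) = 77 + 56 − 22 − 11 + 1 = 101, which equals 101.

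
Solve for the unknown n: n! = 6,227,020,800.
n! is strictly increasing. 11! = 39,916,800, 12! = 479,001,600, 13! = 6,227,020,800 ✓. So n = 13.
Final answer: 13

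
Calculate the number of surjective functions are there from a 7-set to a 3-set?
Onto functions = 3! × S(7,3)
First compute S(7,3) via recurrence:
Using the Stirling recurrence: S(n,k) = k·S(n-1,k) + S(n-1,k-1)
S(7,3) = 3·S(6,3) + S(6,2)
         = 3·90 + 31
         = 270 + 31
         = 301
Then: 6 × 301 = 1,806

Answer: 1,806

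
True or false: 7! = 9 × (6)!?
False

Solution: 7! = 7 × 6! = 5,040, but 9 × 6! = 6,480.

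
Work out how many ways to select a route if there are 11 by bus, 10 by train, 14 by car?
By the addition principle: 11 + 10 + 14 = 35.

Answer: 35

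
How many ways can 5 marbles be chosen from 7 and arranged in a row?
2,520

Reasoning: P(7,5) = 7!/(7-5)! = 2,520.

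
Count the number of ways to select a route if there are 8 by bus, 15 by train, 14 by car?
By the addition principle: 8 + 15 + 14 = 37.
Final answer: 37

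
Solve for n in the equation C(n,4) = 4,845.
20

Working:
C(n,4) = n(n−1)(n−2)(n−3)/4! is increasing in n, and n(n−1)(n−2)(n−3) = 4!·4,845 = 116,280 ≈ (n−1.5)^4 gives n ≈ 20.0. Check: C(18,4) = 3,060, C(19,4) = 3,876, C(20,4) = 4,845 ✓. So n = 20.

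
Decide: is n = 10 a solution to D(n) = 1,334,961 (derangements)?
Yes

Reasoning: D(10) = (10-1)·[D(9) + D(8)] = 9·[133,496 + 14,833] = 1,334,961, which equals 1,334,961.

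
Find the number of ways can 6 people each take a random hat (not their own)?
265

Using D(n) = (n-1)[D(n-1) + D(n-2)]:
D(6) = (6-1) × [D(5) + D(4)]
      = 5 × [44 + 9]
      = 5 × 53
      = 265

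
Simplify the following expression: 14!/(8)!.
This equals 14×13×...×9 = 2,162,160.
Final answer: 2,162,160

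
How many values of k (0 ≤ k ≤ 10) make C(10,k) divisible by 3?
7

Explanation: Checking C(10,k) mod 3 for k = 0..10: divisible at k = 2, 3, 4, 5, 6, 7, 8. That's 7 values.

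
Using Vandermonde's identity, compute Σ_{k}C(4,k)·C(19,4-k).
8,855

Solution: = C(4+19,4) = C(23,4) = 8,855.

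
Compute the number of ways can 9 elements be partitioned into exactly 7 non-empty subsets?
This equals S(9,7), the Stirling number of the 2nd kind.
Using the Stirling recurrence: S(n,k) = k·S(n-1,k) + S(n-1,k-1)
S(9,7) = 7·S(8,7) + S(8,6)
         = 7·28 + 266
         = 196 + 266
         = 462

Answer: 462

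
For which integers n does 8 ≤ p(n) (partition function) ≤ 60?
Tabulating p(n) via p(n) = p(n−1) + p(n−2) − p(n−5) − p(n−7) + …: p(5)=7; p(6)=11; p(7)=15; p(8)=22; p(9)=30; p(10)=42; p(11)=56; p(12)=77. So valid n = 6, 7, 8, 9, 10, 11.

Answer: 6, 7, 8, 9, 10, 11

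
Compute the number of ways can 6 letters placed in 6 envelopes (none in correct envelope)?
265

Explanation: Using D(n) = (n-1)[D(n-1) + D(n-2)]:
D(6) = (6-1) × [D(5) + D(4)]
      = 5 × [44 + 9]
      = 5 × 53
      = 265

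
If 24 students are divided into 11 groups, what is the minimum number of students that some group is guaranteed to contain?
3

Solution: Pigeonhole: ⌈24/11⌉ = 3.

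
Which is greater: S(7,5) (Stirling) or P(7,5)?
P(7,5)

Working:
S(7,5) = 5·S(6,5) + S(6,4) = 5·15 + 65 = 140; P(7,5) = 2,520.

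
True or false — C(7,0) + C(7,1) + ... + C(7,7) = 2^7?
Binomial theorem with x = y = 1: Σ C(7,i) = (1+1)^7 = 2^7 = 128. The statement holds.

Answer: True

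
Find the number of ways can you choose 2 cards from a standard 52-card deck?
1,326

C(52,2) = 1,326.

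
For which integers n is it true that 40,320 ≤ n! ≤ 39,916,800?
n! is strictly increasing; 8! = 40,320 and 11! = 39,916,800, so valid n = 8, 9, 10, 11.

Answer: 8, 9, 10, 11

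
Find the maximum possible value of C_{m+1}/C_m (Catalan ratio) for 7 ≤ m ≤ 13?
18/5
C_{m+1}/C_m = 2(2m+1)/(m+2), which increases with m. Maximum at m = 13: 2·27/15 = 18/5.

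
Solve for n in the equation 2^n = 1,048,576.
20

Explanation: 1,048,576 = 1,024 × 1,024 = 2^10 × 2^10 = 2^20, so n = 20.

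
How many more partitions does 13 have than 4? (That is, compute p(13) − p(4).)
96

Pentagonal recurrence p(n) = p(n−1) + p(n−2) − p(n−5) − p(n−7) + …: p(13) = p(12) + p(11) − p(8) − p(6) + p(1) = 77 + 56 − 22 − 11 + 1 = 101.
p(4) = p(3) + p(2) = 3 + 2 = 5.
Difference = 101 − 5 = 96.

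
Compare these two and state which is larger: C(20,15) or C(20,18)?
C(20,15)

Explanation: C(20,15)=15,504, C(20,18)=190.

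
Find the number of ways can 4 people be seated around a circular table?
Circular arrangements: (4-1)! = 6.

Answer: 6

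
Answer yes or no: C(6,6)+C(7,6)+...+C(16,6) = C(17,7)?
Hockey stick identity gives Σ = C(17,7) = 19,448; RHS C(17,7) = 19,448.

Answer: Yes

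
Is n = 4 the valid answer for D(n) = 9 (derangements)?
Yes

D(4) = (4-1)·[D(3) + D(2)] = 3·[2 + 1] = 9, which equals 9.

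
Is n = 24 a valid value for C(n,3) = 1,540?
No
C(24,3) = 24·23·22/3! = 12,144/6 = 2,024, which does not equal 1,540.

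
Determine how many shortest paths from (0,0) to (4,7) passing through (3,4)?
To (3,4): C(7,3)=35. From there: C(4,1)=4. Total: 140.
Final answer: 140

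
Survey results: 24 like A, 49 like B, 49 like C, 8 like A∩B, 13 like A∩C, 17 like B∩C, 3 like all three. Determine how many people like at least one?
87

|A∪B∪C| = 24+49+49-8-13-17+3 = 87.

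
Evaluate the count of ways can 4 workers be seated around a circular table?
6

Explanation: Circular arrangements: (4-1)! = 6.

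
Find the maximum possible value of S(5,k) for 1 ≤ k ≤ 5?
25

Reasoning: Row S(5,k) for k = 1..5 (via S(n,k) = k·S(n−1,k) + S(n−1,k−1)): 1, 15, 25, 10, 1. The row is unimodal; maximum at k = 3: 25.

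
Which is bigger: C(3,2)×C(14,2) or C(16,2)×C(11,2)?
C(16,2)×C(11,2)

Reasoning: C(3,2)×C(14,2)=273, C(16,2)×C(11,2)=6,600.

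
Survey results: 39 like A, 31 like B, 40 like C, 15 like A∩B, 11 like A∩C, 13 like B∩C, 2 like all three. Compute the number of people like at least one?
73

|A∪B∪C| = 39+31+40-15-11-13+2 = 73.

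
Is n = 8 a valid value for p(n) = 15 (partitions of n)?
No

Reasoning: Pentagonal recurrence p(n) = p(n−1) + p(n−2) − p(n−5) − p(n−7) + …: p(8) = p(7) + p(6) − p(3) − p(1) = 15 + 11 − 3 − 1 = 22, which does not equal 15.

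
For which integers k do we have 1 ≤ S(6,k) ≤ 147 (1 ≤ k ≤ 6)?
1, 2, 3, 4, 5, 6

Explanation: S(6,1)=1; S(6,2)=31; S(6,3)=90; S(6,4)=65; S(6,5)=15; S(6,6)=1. So valid k = 1, 2, 3, 4, 5, 6.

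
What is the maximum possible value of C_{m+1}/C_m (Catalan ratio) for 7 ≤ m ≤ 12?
25/7

Reasoning: C_{m+1}/C_m = 2(2m+1)/(m+2), which increases with m. Maximum at m = 12: 2·25/14 = 25/7.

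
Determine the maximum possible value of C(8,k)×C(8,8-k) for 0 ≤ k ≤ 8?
4,900

C(8,k)·C(8,8-k) = C(8,k)², maximised at the centre k = 4: C(8,4)² = 4,900.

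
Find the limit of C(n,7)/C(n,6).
∞

Working:
C(n,7)/C(n,6) = (n-6)/7 → ∞ as n → ∞.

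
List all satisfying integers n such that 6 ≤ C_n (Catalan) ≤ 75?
4, 5

Explanation: C_3=5; C_4=14; C_5=42; C_6=132. So valid n = 4, 5.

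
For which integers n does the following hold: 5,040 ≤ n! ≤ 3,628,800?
7, 8, 9, 10

Explanation: n! is strictly increasing; 7! = 5,040 and 10! = 3,628,800, so valid n = 7, 8, 9, 10.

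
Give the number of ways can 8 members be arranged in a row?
40,320

Solution: Arrangements of 8 distinct objects: 8! = 40,320.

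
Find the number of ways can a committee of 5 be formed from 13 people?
C(13,5) = 13! / (5! × (13-5)!)
         = 13! / (5! × 8!)
         = 1,287

Answer: 1,287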